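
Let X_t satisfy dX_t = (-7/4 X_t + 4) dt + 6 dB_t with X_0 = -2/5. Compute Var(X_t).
Var(X_t) = 72/7 - 72*exp(-7*t/2)/7

The variance V(t) = Var(X_t) satisfies V'(t) = 2 a V(t) + c^2 with V(0) = 0 (drift coefficient is linear in X, diffusion is constant). With a = -7/4, c = 6, the solution is
  V(t) = (c^2 / (2 a)) * (exp(2 a t) - 1)
       = (6^2 / (2*(-7/4))) * (exp((-7/2) t) - 1)
       = 72/7 - 72*exp(-7*t/2)/7.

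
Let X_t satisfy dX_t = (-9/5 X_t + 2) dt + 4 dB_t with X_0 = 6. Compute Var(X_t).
Var(X_t) = 40/9 - 40*exp(-18*t/5)/9

The variance V(t) = Var(X_t) satisfies V'(t) = 2 a V(t) + c^2 with V(0) = 0 (drift coefficient is linear in X, diffusion is constant). With a = -9/5, c = 4, the solution is
  V(t) = (c^2 / (2 a)) * (exp(2 a t) - 1)
       = (4^2 / (2*(-9/5))) * (exp((-18/5) t) - 1)
       = 40/9 - 40*exp(-18*t/5)/9.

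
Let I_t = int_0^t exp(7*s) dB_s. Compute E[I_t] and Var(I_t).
E[I_t] = 0; Var(I_t) = exp(14*t)/14 - 1/14

The Itô integral of a deterministic integrand f(s) has mean 0 because each increment f(s) * (B_{s+ds} - B_s) has mean 0. By the Itô isometry:
  Var( int_0^t f(s) dB_s ) = E[ (int_0^t f(s) dB_s)^2 ] = int_0^t f(s)^2 ds.
Here f(s) = exp(7*s), so f(s)^2 = exp(14*s). Integrate:
  int_0^t (exp(14*s)) ds = exp(14*t)/14 - 1/14.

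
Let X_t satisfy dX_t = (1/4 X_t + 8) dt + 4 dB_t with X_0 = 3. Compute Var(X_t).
Var(X_t) = 32*exp(t/2) - 32

The variance V(t) = Var(X_t) satisfies V'(t) = 2 a V(t) + c^2 with V(0) = 0 (drift coefficient is linear in X, diffusion is constant). With a = 1/4, c = 4, the solution is
  V(t) = (c^2 / (2 a)) * (exp(2 a t) - 1)
       = (4^2 / (2*(1/4))) * (exp((1/2) t) - 1)
       = 32*exp(t/2) - 32.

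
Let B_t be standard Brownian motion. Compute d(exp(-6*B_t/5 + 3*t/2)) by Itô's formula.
d(exp(-6*B_t/5 + 3*t/2)) = (111*exp(-6*B_t/5 + 3*t/2)/50) dt + (-6*exp(-6*B_t/5 + 3*t/2)/5) dB_t

Itô's formula for f(t, x): d f(t, B_t) = (f_t + (1/2) f_xx) dt + f_x dB_t. Compute partials of f(t, x) = exp(3*t/2 - 6*x/5):
  f_t(t,x)  = 3*exp(3*t/2 - 6*x/5)/2
  f_x(t,x)  = -6*exp(3*t/2 - 6*x/5)/5
  f_xx(t,x) = 36*exp(3*t/2 - 6*x/5)/25
Assemble drift = f_t + (1/2) f_xx = 111*exp(3*t/2 - 6*x/5)/50 and diffusion = f_x = -6*exp(3*t/2 - 6*x/5)/5. Substituting x = B_t:
  d(exp(-6*B_t/5 + 3*t/2)) = (111*exp(-6*B_t/5 + 3*t/2)/50) dt + (-6*exp(-6*B_t/5 + 3*t/2)/5) dB_t.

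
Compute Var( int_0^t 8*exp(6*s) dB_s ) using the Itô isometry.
Var = 16*exp(12*t)/3 - 16/3

The Itô integral of a deterministic integrand f(s) has mean 0 because each increment f(s) * (B_{s+ds} - B_s) has mean 0. By the Itô isometry:
  Var( int_0^t f(s) dB_s ) = E[ (int_0^t f(s) dB_s)^2 ] = int_0^t f(s)^2 ds.
Here f(s) = 8*exp(6*s), so f(s)^2 = 64*exp(12*s). Integrate:
  int_0^t (64*exp(12*s)) ds = 16*exp(12*t)/3 - 16/3.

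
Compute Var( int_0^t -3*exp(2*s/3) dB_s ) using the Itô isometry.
Var = 27*exp(4*t/3)/4 - 27/4

The Itô integral of a deterministic integrand f(s) has mean 0 because each increment f(s) * (B_{s+ds} - B_s) has mean 0. By the Itô isometry:
  Var( int_0^t f(s) dB_s ) = E[ (int_0^t f(s) dB_s)^2 ] = int_0^t f(s)^2 ds.
Here f(s) = -3*exp(2*s/3), so f(s)^2 = 9*exp(4*s/3). Integrate:
  int_0^t (9*exp(4*s/3)) ds = 27*exp(4*t/3)/4 - 27/4.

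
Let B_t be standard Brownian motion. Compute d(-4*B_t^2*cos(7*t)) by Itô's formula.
d(-4*B_t^2*cos(7*t)) = (28*B_t^2*sin(7*t) - 4*cos(7*t)) dt + (-8*B_t*cos(7*t)) dB_t

Itô's formula for f(t, x): d f(t, B_t) = (f_t + (1/2) f_xx) dt + f_x dB_t. Compute partials of f(t, x) = -4*x^2*cos(7*t):
  f_t(t,x)  = 28*x^2*sin(7*t)
  f_x(t,x)  = -8*x*cos(7*t)
  f_xx(t,x) = -8*cos(7*t)
Assemble drift = f_t + (1/2) f_xx = 28*x^2*sin(7*t) - 4*cos(7*t) and diffusion = f_x = -8*x*cos(7*t). Substituting x = B_t:
  d(-4*B_t^2*cos(7*t)) = (28*B_t^2*sin(7*t) - 4*cos(7*t)) dt + (-8*B_t*cos(7*t)) dB_t.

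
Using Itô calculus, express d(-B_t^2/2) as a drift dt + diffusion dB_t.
d(-B_t^2/2) = (-1/2) dt + (-B_t) dB_t

Itô's formula for f(B_t) gives d f(B_t) = f'(B_t) dB_t + (1/2) f''(B_t) dt. Compute derivatives of f(x) = -x^2/2:
  f'(x)  = -x
  f''(x) = -1
Substitute x = B_t and multiply the f'' term by 1/2:
  drift     = (1/2) * (-1) evaluated at B_t = -1/2
  diffusion = (-x) evaluated at B_t = -B_t
Therefore d(-B_t^2/2) = (-1/2) dt + (-B_t) dB_t.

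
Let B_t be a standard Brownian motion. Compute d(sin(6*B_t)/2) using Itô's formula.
d(sin(6*B_t)/2) = (-9*sin(6*B_t)) dt + (3*cos(6*B_t)) dB_t

Itô's formula for f(B_t) gives d f(B_t) = f'(B_t) dB_t + (1/2) f''(B_t) dt. Compute derivatives of f(x) = sin(6*x)/2:
  f'(x)  = 3*cos(6*x)
  f''(x) = -18*sin(6*x)
Substitute x = B_t and multiply the f'' term by 1/2:
  drift     = (1/2) * (-18*sin(6*x)) evaluated at B_t = -9*sin(6*B_t)
  diffusion = (3*cos(6*x)) evaluated at B_t = 3*cos(6*B_t)
Therefore d(sin(6*B_t)/2) = (-9*sin(6*B_t)) dt + (3*cos(6*B_t)) dB_t.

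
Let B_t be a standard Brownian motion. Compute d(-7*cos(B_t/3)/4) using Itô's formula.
d(-7*cos(B_t/3)/4) = (7*cos(B_t/3)/72) dt + (7*sin(B_t/3)/12) dB_t

Itô's formula for f(B_t) gives d f(B_t) = f'(B_t) dB_t + (1/2) f''(B_t) dt. Compute derivatives of f(x) = -7*cos(x/3)/4:
  f'(x)  = 7*sin(x/3)/12
  f''(x) = 7*cos(x/3)/36
Substitute x = B_t and multiply the f'' term by 1/2:
  drift     = (1/2) * (7*cos(x/3)/36) evaluated at B_t = 7*cos(B_t/3)/72
  diffusion = (7*sin(x/3)/12) evaluated at B_t = 7*sin(B_t/3)/12
Therefore d(-7*cos(B_t/3)/4) = (7*cos(B_t/3)/72) dt + (7*sin(B_t/3)/12) dB_t.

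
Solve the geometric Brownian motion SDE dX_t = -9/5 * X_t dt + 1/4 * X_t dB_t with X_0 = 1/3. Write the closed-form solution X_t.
X_t = 1/3 * exp((-293/160) * t + (1/4) * B_t)

For GBM dX = mu X dt + sigma X dB with X_0 = x_0, apply Itô to Y = log X: dY = (mu - sigma^2/2) dt + sigma dB, so Y_t = log(x_0) + (mu - sigma^2/2) t + sigma B_t and hence X_t = x_0 * exp((mu - sigma^2/2) t + sigma B_t).
With mu = -9/5, sigma = 1/4, x_0 = 1/3, this gives:
  X_t = 1/3 * exp((-293/160) * t + (1/4) * B_t).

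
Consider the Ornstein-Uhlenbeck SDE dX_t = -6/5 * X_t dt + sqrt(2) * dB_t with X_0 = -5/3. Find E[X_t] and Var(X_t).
E[X_t] = -5*exp(-6*t/5)/3; Var(X_t) = 5/6 - 5*exp(-12*t/5)/6

The OU SDE dX = -theta X dt + sigma dB admits the integrating factor exp(theta t): d(exp(theta t) X_t) = sigma exp(theta t) dB_t. Integrating from 0 to t:
  X_t = x_0 * exp(-theta t) + sigma * int_0^t exp(-theta (t-s)) dB_s.
The Itô integral has mean 0 and (by the Itô isometry) variance sigma^2 * int_0^t exp(-2 theta (t - s)) ds = sigma^2 * (1 - exp(-2 theta t)) / (2 theta).
With theta = 6/5, sigma = sqrt(2), x_0 = -5/3:
  E[X_t] = -5/3 * exp(-6/5 t) = -5*exp(-6*t/5)/3
  Var(X_t) = (sqrt(2))^2 * (1 - exp(-2*6/5 t)) / (2 * 6/5) = 5/6 - 5*exp(-12*t/5)/6.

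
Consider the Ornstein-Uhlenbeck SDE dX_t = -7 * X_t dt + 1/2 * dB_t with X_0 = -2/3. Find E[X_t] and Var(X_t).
E[X_t] = -2*exp(-7*t)/3; Var(X_t) = 1/56 - exp(-14*t)/56

The OU SDE dX = -theta X dt + sigma dB admits the integrating factor exp(theta t): d(exp(theta t) X_t) = sigma exp(theta t) dB_t. Integrating from 0 to t:
  X_t = x_0 * exp(-theta t) + sigma * int_0^t exp(-theta (t-s)) dB_s.
The Itô integral has mean 0 and (by the Itô isometry) variance sigma^2 * int_0^t exp(-2 theta (t - s)) ds = sigma^2 * (1 - exp(-2 theta t)) / (2 theta).
With theta = 7, sigma = 1/2, x_0 = -2/3:
  E[X_t] = -2/3 * exp(-7 t) = -2*exp(-7*t)/3
  Var(X_t) = (1/2)^2 * (1 - exp(-2*7 t)) / (2 * 7) = 1/56 - exp(-14*t)/56.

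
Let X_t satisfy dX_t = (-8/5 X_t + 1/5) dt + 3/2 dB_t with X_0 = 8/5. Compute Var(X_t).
Var(X_t) = 45/64 - 45*exp(-16*t/5)/64

The variance V(t) = Var(X_t) satisfies V'(t) = 2 a V(t) + c^2 with V(0) = 0 (drift coefficient is linear in X, diffusion is constant). With a = -8/5, c = 3/2, the solution is
  V(t) = (c^2 / (2 a)) * (exp(2 a t) - 1)
       = ((3/2)^2 / (2*(-8/5))) * (exp((-16/5) t) - 1)
       = 45/64 - 45*exp(-16*t/5)/64.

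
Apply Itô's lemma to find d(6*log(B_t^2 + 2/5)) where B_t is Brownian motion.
d(6*log(B_t^2 + 2/5)) = (30*(2 - 5*B_t^2)/(5*B_t^2 + 2)^2) dt + (60*B_t/(5*B_t^2 + 2)) dB_t

Itô's formula for f(B_t) gives d f(B_t) = f'(B_t) dB_t + (1/2) f''(B_t) dt. Compute derivatives of f(x) = 6*log(x^2 + 2/5):
  f'(x)  = 60*x/(5*x^2 + 2)
  f''(x) = 60*(2 - 5*x^2)/(5*x^2 + 2)^2
Substitute x = B_t and multiply the f'' term by 1/2:
  drift     = (1/2) * (60*(2 - 5*x^2)/(5*x^2 + 2)^2) evaluated at B_t = 30*(2 - 5*B_t^2)/(5*B_t^2 + 2)^2
  diffusion = (60*x/(5*x^2 + 2)) evaluated at B_t = 60*B_t/(5*B_t^2 + 2)
Therefore d(6*log(B_t^2 + 2/5)) = (30*(2 - 5*B_t^2)/(5*B_t^2 + 2)^2) dt + (60*B_t/(5*B_t^2 + 2)) dB_t.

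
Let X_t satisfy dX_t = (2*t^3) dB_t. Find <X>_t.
<X>_t = 4*t^7/7

For an Itô process dX_t = a(t) dt + b(t) dB_t, the quadratic variation is <X>_t = int_0^t b(s)^2 ds (the drift term does not contribute). Here b(s) = 2*s^3, so
  b(s)^2 = 4*s^6.
Integrating from 0 to t:
  <X>_t = int_0^t (4*s^6) ds = 4*t^7/7.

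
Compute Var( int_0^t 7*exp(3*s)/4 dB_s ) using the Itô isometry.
Var = 49*exp(6*t)/96 - 49/96

The Itô integral of a deterministic integrand f(s) has mean 0 because each increment f(s) * (B_{s+ds} - B_s) has mean 0. By the Itô isometry:
  Var( int_0^t f(s) dB_s ) = E[ (int_0^t f(s) dB_s)^2 ] = int_0^t f(s)^2 ds.
Here f(s) = 7*exp(3*s)/4, so f(s)^2 = 49*exp(6*s)/16. Integrate:
  int_0^t (49*exp(6*s)/16) ds = 49*exp(6*t)/96 - 49/96.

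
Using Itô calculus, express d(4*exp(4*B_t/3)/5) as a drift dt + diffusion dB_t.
d(4*exp(4*B_t/3)/5) = (32*exp(4*B_t/3)/45) dt + (16*exp(4*B_t/3)/15) dB_t

Itô's formula for f(B_t) gives d f(B_t) = f'(B_t) dB_t + (1/2) f''(B_t) dt. Compute derivatives of f(x) = 4*exp(4*x/3)/5:
  f'(x)  = 16*exp(4*x/3)/15
  f''(x) = 64*exp(4*x/3)/45
Substitute x = B_t and multiply the f'' term by 1/2:
  drift     = (1/2) * (64*exp(4*x/3)/45) evaluated at B_t = 32*exp(4*B_t/3)/45
  diffusion = (16*exp(4*x/3)/15) evaluated at B_t = 16*exp(4*B_t/3)/15
Therefore d(4*exp(4*B_t/3)/5) = (32*exp(4*B_t/3)/45) dt + (16*exp(4*B_t/3)/15) dB_t.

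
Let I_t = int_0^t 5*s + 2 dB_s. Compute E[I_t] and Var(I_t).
E[I_t] = 0; Var(I_t) = t*(25*t^2 + 30*t + 12)/3

The Itô integral of a deterministic integrand f(s) has mean 0 because each increment f(s) * (B_{s+ds} - B_s) has mean 0. By the Itô isometry:
  Var( int_0^t f(s) dB_s ) = E[ (int_0^t f(s) dB_s)^2 ] = int_0^t f(s)^2 ds.
Here f(s) = 5*s + 2, so f(s)^2 = (5*s + 2)^2. Integrate:
  int_0^t ((5*s + 2)^2) ds = t*(25*t^2 + 30*t + 12)/3.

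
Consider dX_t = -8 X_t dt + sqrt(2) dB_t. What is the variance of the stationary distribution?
lim Var(X_t) = 1/8

The OU SDE dX = -theta X dt + sigma dB admits the integrating factor exp(theta t): d(exp(theta t) X_t) = sigma exp(theta t) dB_t. Integrating from 0 to t gives X_t = x_0 * exp(-theta t) + sigma * int_0^t exp(-theta (t-s)) dB_s for any initial x_0. The Itô integral has variance (by the Itô isometry) sigma^2 * int_0^t exp(-2 theta (t - s)) ds = sigma^2 * (1 - exp(-2 theta t)) / (2 theta), independent of x_0.
With theta = 8, sigma = sqrt(2):
  Var(X_t) = (sqrt(2))^2 * (1 - exp(-2*8 t)) / (2 * 8) = 1/8 - exp(-16*t)/8.
As t -> infinity, exp(-2*8 t) -> 0, so the stationary variance is sigma^2 / (2 theta) = 1/8.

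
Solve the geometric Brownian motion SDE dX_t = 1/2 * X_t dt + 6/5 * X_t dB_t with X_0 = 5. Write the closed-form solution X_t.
X_t = 5 * exp((-11/50) * t + (6/5) * B_t)

For GBM dX = mu X dt + sigma X dB with X_0 = x_0, apply Itô to Y = log X: dY = (mu - sigma^2/2) dt + sigma dB, so Y_t = log(x_0) + (mu - sigma^2/2) t + sigma B_t and hence X_t = x_0 * exp((mu - sigma^2/2) t + sigma B_t).
With mu = 1/2, sigma = 6/5, x_0 = 5, this gives:
  X_t = 5 * exp((-11/50) * t + (6/5) * B_t).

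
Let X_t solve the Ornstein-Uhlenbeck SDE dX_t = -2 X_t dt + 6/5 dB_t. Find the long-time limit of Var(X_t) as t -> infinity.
lim Var(X_t) = 9/25

The OU SDE dX = -theta X dt + sigma dB admits the integrating factor exp(theta t): d(exp(theta t) X_t) = sigma exp(theta t) dB_t. Integrating from 0 to t gives X_t = x_0 * exp(-theta t) + sigma * int_0^t exp(-theta (t-s)) dB_s for any initial x_0. The Itô integral has variance (by the Itô isometry) sigma^2 * int_0^t exp(-2 theta (t - s)) ds = sigma^2 * (1 - exp(-2 theta t)) / (2 theta), independent of x_0.
With theta = 2, sigma = 6/5:
  Var(X_t) = (6/5)^2 * (1 - exp(-2*2 t)) / (2 * 2) = 9/25 - 9*exp(-4*t)/25.
As t -> infinity, exp(-2*2 t) -> 0, so the stationary variance is sigma^2 / (2 theta) = 9/25.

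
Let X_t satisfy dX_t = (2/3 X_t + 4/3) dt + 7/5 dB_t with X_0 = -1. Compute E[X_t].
E[X_t] = exp(2*t/3) - 2

Taking expectations and using E[dB_t] = 0, the mean m(t) = E[X_t] satisfies the ODE m'(t) = a m(t) + b with m(0) = x_0. With a = 2/3, b = 4/3, x_0 = -1, the solution is
  m(t) = x_0 * exp(a t) + (b/a) * (exp(a t) - 1)
       = (-1) * exp((2/3) t) + ((4/3)/(2/3)) * (exp((2/3) t) - 1)
       = exp(2*t/3) - 2.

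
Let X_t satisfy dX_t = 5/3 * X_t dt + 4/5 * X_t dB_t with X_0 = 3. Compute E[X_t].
E[X_t] = 3*exp(5*t/3)

For GBM dX = mu X dt + sigma X dB with X_0 = x_0, apply Itô to Y = log X: dY = (mu - sigma^2/2) dt + sigma dB, so Y_t = log(x_0) + (mu - sigma^2/2) t + sigma B_t and hence X_t = x_0 * exp((mu - sigma^2/2) t + sigma B_t).
With mu = 5/3, sigma = 4/5, x_0 = 3, this gives:
  X_t = 3 * exp((101/75) * t + (4/5) * B_t).
Since sigma*B_t ~ Normal(0, sigma^2 t), E[exp(sigma*B_t)] = exp(sigma^2 t / 2); so E[X_t] = x_0 * exp((mu - sigma^2/2) t) * exp(sigma^2 t / 2) = x_0 * exp(mu t) = 3*exp(5*t/3).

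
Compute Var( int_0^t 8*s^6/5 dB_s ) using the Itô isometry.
Var = 64*t^13/325

The Itô integral of a deterministic integrand f(s) has mean 0 because each increment f(s) * (B_{s+ds} - B_s) has mean 0. By the Itô isometry:
  Var( int_0^t f(s) dB_s ) = E[ (int_0^t f(s) dB_s)^2 ] = int_0^t f(s)^2 ds.
Here f(s) = 8*s^6/5, so f(s)^2 = 64*s^12/25. Integrate:
  int_0^t (64*s^12/25) ds = 64*t^13/325.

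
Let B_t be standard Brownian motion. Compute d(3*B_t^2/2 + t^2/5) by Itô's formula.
d(3*B_t^2/2 + t^2/5) = (2*t/5 + 3/2) dt + (3*B_t) dB_t

Itô's formula for f(t, x): d f(t, B_t) = (f_t + (1/2) f_xx) dt + f_x dB_t. Compute partials of f(t, x) = t^2/5 + 3*x^2/2:
  f_t(t,x)  = 2*t/5
  f_x(t,x)  = 3*x
  f_xx(t,x) = 3
Assemble drift = f_t + (1/2) f_xx = 2*t/5 + 3/2 and diffusion = f_x = 3*x. Substituting x = B_t:
  d(3*B_t^2/2 + t^2/5) = (2*t/5 + 3/2) dt + (3*B_t) dB_t.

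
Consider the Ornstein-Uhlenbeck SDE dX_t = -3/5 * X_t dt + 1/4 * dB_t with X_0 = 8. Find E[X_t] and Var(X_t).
E[X_t] = 8*exp(-3*t/5); Var(X_t) = 5/96 - 5*exp(-6*t/5)/96

The OU SDE dX = -theta X dt + sigma dB admits the integrating factor exp(theta t): d(exp(theta t) X_t) = sigma exp(theta t) dB_t. Integrating from 0 to t:
  X_t = x_0 * exp(-theta t) + sigma * int_0^t exp(-theta (t-s)) dB_s.
The Itô integral has mean 0 and (by the Itô isometry) variance sigma^2 * int_0^t exp(-2 theta (t - s)) ds = sigma^2 * (1 - exp(-2 theta t)) / (2 theta).
With theta = 3/5, sigma = 1/4, x_0 = 8:
  E[X_t] = 8 * exp(-3/5 t) = 8*exp(-3*t/5)
  Var(X_t) = (1/4)^2 * (1 - exp(-2*3/5 t)) / (2 * 3/5) = 5/96 - 5*exp(-6*t/5)/96.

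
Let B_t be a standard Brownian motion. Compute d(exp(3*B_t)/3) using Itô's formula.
d(exp(3*B_t)/3) = (3*exp(3*B_t)/2) dt + (exp(3*B_t)) dB_t

Itô's formula for f(B_t) gives d f(B_t) = f'(B_t) dB_t + (1/2) f''(B_t) dt. Compute derivatives of f(x) = exp(3*x)/3:
  f'(x)  = exp(3*x)
  f''(x) = 3*exp(3*x)
Substitute x = B_t and multiply the f'' term by 1/2:
  drift     = (1/2) * (3*exp(3*x)) evaluated at B_t = 3*exp(3*B_t)/2
  diffusion = (exp(3*x)) evaluated at B_t = exp(3*B_t)
Therefore d(exp(3*B_t)/3) = (3*exp(3*B_t)/2) dt + (exp(3*B_t)) dB_t.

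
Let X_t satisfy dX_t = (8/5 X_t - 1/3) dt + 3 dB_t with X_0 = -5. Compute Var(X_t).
Var(X_t) = 45*exp(16*t/5)/16 - 45/16

The variance V(t) = Var(X_t) satisfies V'(t) = 2 a V(t) + c^2 with V(0) = 0 (drift coefficient is linear in X, diffusion is constant). With a = 8/5, c = 3, the solution is
  V(t) = (c^2 / (2 a)) * (exp(2 a t) - 1)
       = (3^2 / (2*(8/5))) * (exp((16/5) t) - 1)
       = 45*exp(16*t/5)/16 - 45/16.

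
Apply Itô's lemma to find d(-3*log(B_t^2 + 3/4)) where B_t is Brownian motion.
d(-3*log(B_t^2 + 3/4)) = (12*(4*B_t^2 - 3)/(4*B_t^2 + 3)^2) dt + (-24*B_t/(4*B_t^2 + 3)) dB_t

Itô's formula for f(B_t) gives d f(B_t) = f'(B_t) dB_t + (1/2) f''(B_t) dt. Compute derivatives of f(x) = -3*log(x^2 + 3/4):
  f'(x)  = -24*x/(4*x^2 + 3)
  f''(x) = 24*(4*x^2 - 3)/(4*x^2 + 3)^2
Substitute x = B_t and multiply the f'' term by 1/2:
  drift     = (1/2) * (24*(4*x^2 - 3)/(4*x^2 + 3)^2) evaluated at B_t = 12*(4*B_t^2 - 3)/(4*B_t^2 + 3)^2
  diffusion = (-24*x/(4*x^2 + 3)) evaluated at B_t = -24*B_t/(4*B_t^2 + 3)
Therefore d(-3*log(B_t^2 + 3/4)) = (12*(4*B_t^2 - 3)/(4*B_t^2 + 3)^2) dt + (-24*B_t/(4*B_t^2 + 3)) dB_t.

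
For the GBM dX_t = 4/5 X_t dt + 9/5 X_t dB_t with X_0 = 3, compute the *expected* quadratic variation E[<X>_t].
E[<X>_t] = 729*exp(121*t/25)/121 - 729/121

<X>_t = int_0^t ((9/5) * X_s)^2 ds. Taking expectation inside the integral: E[<X>_t] = (9/5)^2 * int_0^t E[X_s^2] ds. For GBM, E[X_s^2] = x_0^2 * exp((2 mu + sigma^2) s). Integrating:
  E[<X>_t] = (9/5)^2 * 3^2 * (exp((2*(4/5) + (9/5)^2) t) - 1) / (2*(4/5) + (9/5)^2)
           = (9/5)^2 * 3^2 * (exp((121/25) t) - 1) / (121/25) = 729*exp(121*t/25)/121 - 729/121.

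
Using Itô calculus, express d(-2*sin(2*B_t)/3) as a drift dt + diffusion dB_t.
d(-2*sin(2*B_t)/3) = (4*sin(2*B_t)/3) dt + (-4*cos(2*B_t)/3) dB_t

Itô's formula for f(B_t) gives d f(B_t) = f'(B_t) dB_t + (1/2) f''(B_t) dt. Compute derivatives of f(x) = -2*sin(2*x)/3:
  f'(x)  = -4*cos(2*x)/3
  f''(x) = 8*sin(2*x)/3
Substitute x = B_t and multiply the f'' term by 1/2:
  drift     = (1/2) * (8*sin(2*x)/3) evaluated at B_t = 4*sin(2*B_t)/3
  diffusion = (-4*cos(2*x)/3) evaluated at B_t = -4*cos(2*B_t)/3
Therefore d(-2*sin(2*B_t)/3) = (4*sin(2*B_t)/3) dt + (-4*cos(2*B_t)/3) dB_t.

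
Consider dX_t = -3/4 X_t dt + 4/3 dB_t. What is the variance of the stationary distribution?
lim Var(X_t) = 32/27

The OU SDE dX = -theta X dt + sigma dB admits the integrating factor exp(theta t): d(exp(theta t) X_t) = sigma exp(theta t) dB_t. Integrating from 0 to t gives X_t = x_0 * exp(-theta t) + sigma * int_0^t exp(-theta (t-s)) dB_s for any initial x_0. The Itô integral has variance (by the Itô isometry) sigma^2 * int_0^t exp(-2 theta (t - s)) ds = sigma^2 * (1 - exp(-2 theta t)) / (2 theta), independent of x_0.
With theta = 3/4, sigma = 4/3:
  Var(X_t) = (4/3)^2 * (1 - exp(-2*3/4 t)) / (2 * 3/4) = 32/27 - 32*exp(-3*t/2)/27.
As t -> infinity, exp(-2*3/4 t) -> 0, so the stationary variance is sigma^2 / (2 theta) = 32/27.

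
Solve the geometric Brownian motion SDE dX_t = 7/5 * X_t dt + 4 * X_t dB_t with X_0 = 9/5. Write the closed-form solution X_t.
X_t = 9/5 * exp((-33/5) * t + (4) * B_t)

For GBM dX = mu X dt + sigma X dB with X_0 = x_0, apply Itô to Y = log X: dY = (mu - sigma^2/2) dt + sigma dB, so Y_t = log(x_0) + (mu - sigma^2/2) t + sigma B_t and hence X_t = x_0 * exp((mu - sigma^2/2) t + sigma B_t).
With mu = 7/5, sigma = 4, x_0 = 9/5, this gives:
  X_t = 9/5 * exp((-33/5) * t + (4) * B_t).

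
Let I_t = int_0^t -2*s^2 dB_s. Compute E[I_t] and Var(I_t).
E[I_t] = 0; Var(I_t) = 4*t^5/5

The Itô integral of a deterministic integrand f(s) has mean 0 because each increment f(s) * (B_{s+ds} - B_s) has mean 0. By the Itô isometry:
  Var( int_0^t f(s) dB_s ) = E[ (int_0^t f(s) dB_s)^2 ] = int_0^t f(s)^2 ds.
Here f(s) = -2*s^2, so f(s)^2 = 4*s^4. Integrate:
  int_0^t (4*s^4) ds = 4*t^5/5.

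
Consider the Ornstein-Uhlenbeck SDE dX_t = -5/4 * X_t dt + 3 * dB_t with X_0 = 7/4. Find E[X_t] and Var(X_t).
E[X_t] = 7*exp(-5*t/4)/4; Var(X_t) = 18/5 - 18*exp(-5*t/2)/5

The OU SDE dX = -theta X dt + sigma dB admits the integrating factor exp(theta t): d(exp(theta t) X_t) = sigma exp(theta t) dB_t. Integrating from 0 to t:
  X_t = x_0 * exp(-theta t) + sigma * int_0^t exp(-theta (t-s)) dB_s.
The Itô integral has mean 0 and (by the Itô isometry) variance sigma^2 * int_0^t exp(-2 theta (t - s)) ds = sigma^2 * (1 - exp(-2 theta t)) / (2 theta).
With theta = 5/4, sigma = 3, x_0 = 7/4:
  E[X_t] = 7/4 * exp(-5/4 t) = 7*exp(-5*t/4)/4
  Var(X_t) = (3)^2 * (1 - exp(-2*5/4 t)) / (2 * 5/4) = 18/5 - 18*exp(-5*t/2)/5.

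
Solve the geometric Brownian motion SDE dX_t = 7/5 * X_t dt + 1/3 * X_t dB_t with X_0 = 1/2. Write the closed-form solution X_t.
X_t = 1/2 * exp((121/90) * t + (1/3) * B_t)

For GBM dX = mu X dt + sigma X dB with X_0 = x_0, apply Itô to Y = log X: dY = (mu - sigma^2/2) dt + sigma dB, so Y_t = log(x_0) + (mu - sigma^2/2) t + sigma B_t and hence X_t = x_0 * exp((mu - sigma^2/2) t + sigma B_t).
With mu = 7/5, sigma = 1/3, x_0 = 1/2, this gives:
  X_t = 1/2 * exp((121/90) * t + (1/3) * B_t).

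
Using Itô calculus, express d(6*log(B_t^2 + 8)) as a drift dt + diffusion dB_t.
d(6*log(B_t^2 + 8)) = (6*(8 - B_t^2)/(B_t^2 + 8)^2) dt + (12*B_t/(B_t^2 + 8)) dB_t

Itô's formula for f(B_t) gives d f(B_t) = f'(B_t) dB_t + (1/2) f''(B_t) dt. Compute derivatives of f(x) = 6*log(x^2 + 8):
  f'(x)  = 12*x/(x^2 + 8)
  f''(x) = 12*(8 - x^2)/(x^2 + 8)^2
Substitute x = B_t and multiply the f'' term by 1/2:
  drift     = (1/2) * (12*(8 - x^2)/(x^2 + 8)^2) evaluated at B_t = 6*(8 - B_t^2)/(B_t^2 + 8)^2
  diffusion = (12*x/(x^2 + 8)) evaluated at B_t = 12*B_t/(B_t^2 + 8)
Therefore d(6*log(B_t^2 + 8)) = (6*(8 - B_t^2)/(B_t^2 + 8)^2) dt + (12*B_t/(B_t^2 + 8)) dB_t.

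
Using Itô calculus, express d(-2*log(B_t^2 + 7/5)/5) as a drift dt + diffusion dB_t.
d(-2*log(B_t^2 + 7/5)/5) = (2*(5*B_t^2 - 7)/(5*B_t^2 + 7)^2) dt + (-4*B_t/(5*B_t^2 + 7)) dB_t

Itô's formula for f(B_t) gives d f(B_t) = f'(B_t) dB_t + (1/2) f''(B_t) dt. Compute derivatives of f(x) = -2*log(x^2 + 7/5)/5:
  f'(x)  = -4*x/(5*x^2 + 7)
  f''(x) = 4*(5*x^2 - 7)/(5*x^2 + 7)^2
Substitute x = B_t and multiply the f'' term by 1/2:
  drift     = (1/2) * (4*(5*x^2 - 7)/(5*x^2 + 7)^2) evaluated at B_t = 2*(5*B_t^2 - 7)/(5*B_t^2 + 7)^2
  diffusion = (-4*x/(5*x^2 + 7)) evaluated at B_t = -4*B_t/(5*B_t^2 + 7)
Therefore d(-2*log(B_t^2 + 7/5)/5) = (2*(5*B_t^2 - 7)/(5*B_t^2 + 7)^2) dt + (-4*B_t/(5*B_t^2 + 7)) dB_t.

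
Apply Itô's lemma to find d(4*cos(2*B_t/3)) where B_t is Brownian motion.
d(4*cos(2*B_t/3)) = (-8*cos(2*B_t/3)/9) dt + (-8*sin(2*B_t/3)/3) dB_t

Itô's formula for f(B_t) gives d f(B_t) = f'(B_t) dB_t + (1/2) f''(B_t) dt. Compute derivatives of f(x) = 4*cos(2*x/3):
  f'(x)  = -8*sin(2*x/3)/3
  f''(x) = -16*cos(2*x/3)/9
Substitute x = B_t and multiply the f'' term by 1/2:
  drift     = (1/2) * (-16*cos(2*x/3)/9) evaluated at B_t = -8*cos(2*B_t/3)/9
  diffusion = (-8*sin(2*x/3)/3) evaluated at B_t = -8*sin(2*B_t/3)/3
Therefore d(4*cos(2*B_t/3)) = (-8*cos(2*B_t/3)/9) dt + (-8*sin(2*B_t/3)/3) dB_t.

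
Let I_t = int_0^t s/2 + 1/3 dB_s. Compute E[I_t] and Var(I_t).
E[I_t] = 0; Var(I_t) = t*(3*t^2 + 6*t + 4)/36

The Itô integral of a deterministic integrand f(s) has mean 0 because each increment f(s) * (B_{s+ds} - B_s) has mean 0. By the Itô isometry:
  Var( int_0^t f(s) dB_s ) = E[ (int_0^t f(s) dB_s)^2 ] = int_0^t f(s)^2 ds.
Here f(s) = s/2 + 1/3, so f(s)^2 = (3*s + 2)^2/36. Integrate:
  int_0^t ((3*s + 2)^2/36) ds = t*(3*t^2 + 6*t + 4)/36.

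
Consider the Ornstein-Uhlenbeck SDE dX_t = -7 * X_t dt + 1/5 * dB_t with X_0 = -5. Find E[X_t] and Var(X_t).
E[X_t] = -5*exp(-7*t); Var(X_t) = 1/350 - exp(-14*t)/350

The OU SDE dX = -theta X dt + sigma dB admits the integrating factor exp(theta t): d(exp(theta t) X_t) = sigma exp(theta t) dB_t. Integrating from 0 to t:
  X_t = x_0 * exp(-theta t) + sigma * int_0^t exp(-theta (t-s)) dB_s.
The Itô integral has mean 0 and (by the Itô isometry) variance sigma^2 * int_0^t exp(-2 theta (t - s)) ds = sigma^2 * (1 - exp(-2 theta t)) / (2 theta).
With theta = 7, sigma = 1/5, x_0 = -5:
  E[X_t] = -5 * exp(-7 t) = -5*exp(-7*t)
  Var(X_t) = (1/5)^2 * (1 - exp(-2*7 t)) / (2 * 7) = 1/350 - exp(-14*t)/350.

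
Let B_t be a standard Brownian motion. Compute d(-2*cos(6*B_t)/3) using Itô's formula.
d(-2*cos(6*B_t)/3) = (12*cos(6*B_t)) dt + (4*sin(6*B_t)) dB_t

Itô's formula for f(B_t) gives d f(B_t) = f'(B_t) dB_t + (1/2) f''(B_t) dt. Compute derivatives of f(x) = -2*cos(6*x)/3:
  f'(x)  = 4*sin(6*x)
  f''(x) = 24*cos(6*x)
Substitute x = B_t and multiply the f'' term by 1/2:
  drift     = (1/2) * (24*cos(6*x)) evaluated at B_t = 12*cos(6*B_t)
  diffusion = (4*sin(6*x)) evaluated at B_t = 4*sin(6*B_t)
Therefore d(-2*cos(6*B_t)/3) = (12*cos(6*B_t)) dt + (4*sin(6*B_t)) dB_t.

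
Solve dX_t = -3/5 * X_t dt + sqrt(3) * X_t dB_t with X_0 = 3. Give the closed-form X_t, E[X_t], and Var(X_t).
X_t = 3 * exp((-21/10) t + (sqrt(3)) B_t); E[X_t] = 3*exp(-3*t/5); Var(X_t) = (9*exp(3*t) - 9)*exp(-6*t/5)

For GBM dX = mu X dt + sigma X dB with X_0 = x_0, apply Itô to Y = log X: dY = (mu - sigma^2/2) dt + sigma dB, so Y_t = log(x_0) + (mu - sigma^2/2) t + sigma B_t and hence X_t = x_0 * exp((mu - sigma^2/2) t + sigma B_t).
With mu = -3/5, sigma = sqrt(3), x_0 = 3, this gives:
  X_t = 3 * exp((-21/10) * t + (sqrt(3)) * B_t).
Since sigma*B_t ~ Normal(0, sigma^2 t), E[exp(sigma*B_t)] = exp(sigma^2 t / 2); so E[X_t] = x_0 * exp((mu - sigma^2/2) t) * exp(sigma^2 t / 2) = x_0 * exp(mu t) = 3*exp(-3*t/5).
Var(X_t) = E[X_t^2] - (E[X_t])^2 = x_0^2 * exp(2 mu t) * (exp(sigma^2 t) - 1) = (9*exp(3*t) - 9)*exp(-6*t/5).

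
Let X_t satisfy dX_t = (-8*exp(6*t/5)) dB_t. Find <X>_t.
<X>_t = 80*exp(12*t/5)/3 - 80/3

For an Itô process dX_t = a(t) dt + b(t) dB_t, the quadratic variation is <X>_t = int_0^t b(s)^2 ds (the drift term does not contribute). Here b(s) = -8*exp(6*s/5), so
  b(s)^2 = 64*exp(12*s/5).
Integrating from 0 to t:
  <X>_t = int_0^t (64*exp(12*s/5)) ds = 80*exp(12*t/5)/3 - 80/3.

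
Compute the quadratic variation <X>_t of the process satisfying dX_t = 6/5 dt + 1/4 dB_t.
<X>_t = t/16

For an Itô process dX_t = a(t) dt + b(t) dB_t, the quadratic variation is <X>_t = int_0^t b(s)^2 ds (the drift term does not contribute). Here b(s) = 1/4, so
  b(s)^2 = 1/16.
Integrating from 0 to t:
  <X>_t = int_0^t (1/16) ds = t/16.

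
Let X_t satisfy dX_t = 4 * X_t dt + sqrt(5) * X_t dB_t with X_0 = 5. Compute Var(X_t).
Var(X_t) = 25*(exp(5*t) - 1)*exp(8*t)

For GBM dX = mu X dt + sigma X dB with X_0 = x_0, apply Itô to Y = log X: dY = (mu - sigma^2/2) dt + sigma dB, so Y_t = log(x_0) + (mu - sigma^2/2) t + sigma B_t and hence X_t = x_0 * exp((mu - sigma^2/2) t + sigma B_t).
With mu = 4, sigma = sqrt(5), x_0 = 5, this gives:
  X_t = 5 * exp((3/2) * t + (sqrt(5)) * B_t).
Since sigma*B_t ~ Normal(0, sigma^2 t), E[exp(sigma*B_t)] = exp(sigma^2 t / 2); so E[X_t] = x_0 * exp((mu - sigma^2/2) t) * exp(sigma^2 t / 2) = x_0 * exp(mu t) = 5*exp(4*t).
Var(X_t) = E[X_t^2] - (E[X_t])^2 = x_0^2 * exp(2 mu t) * (exp(sigma^2 t) - 1) = 25*(exp(5*t) - 1)*exp(8*t).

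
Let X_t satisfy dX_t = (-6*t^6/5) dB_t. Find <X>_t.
<X>_t = 36*t^13/325

For an Itô process dX_t = a(t) dt + b(t) dB_t, the quadratic variation is <X>_t = int_0^t b(s)^2 ds (the drift term does not contribute). Here b(s) = -6*s^6/5, so
  b(s)^2 = 36*s^12/25.
Integrating from 0 to t:
  <X>_t = int_0^t (36*s^12/25) ds = 36*t^13/325.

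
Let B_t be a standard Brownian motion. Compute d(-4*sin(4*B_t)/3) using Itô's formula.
d(-4*sin(4*B_t)/3) = (32*sin(4*B_t)/3) dt + (-16*cos(4*B_t)/3) dB_t

Itô's formula for f(B_t) gives d f(B_t) = f'(B_t) dB_t + (1/2) f''(B_t) dt. Compute derivatives of f(x) = -4*sin(4*x)/3:
  f'(x)  = -16*cos(4*x)/3
  f''(x) = 64*sin(4*x)/3
Substitute x = B_t and multiply the f'' term by 1/2:
  drift     = (1/2) * (64*sin(4*x)/3) evaluated at B_t = 32*sin(4*B_t)/3
  diffusion = (-16*cos(4*x)/3) evaluated at B_t = -16*cos(4*B_t)/3
Therefore d(-4*sin(4*B_t)/3) = (32*sin(4*B_t)/3) dt + (-16*cos(4*B_t)/3) dB_t.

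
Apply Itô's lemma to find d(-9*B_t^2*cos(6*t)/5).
d(-9*B_t^2*cos(6*t)/5) = (54*B_t^2*sin(6*t)/5 - 9*cos(6*t)/5) dt + (-18*B_t*cos(6*t)/5) dB_t

Itô's formula for f(t, x): d f(t, B_t) = (f_t + (1/2) f_xx) dt + f_x dB_t. Compute partials of f(t, x) = -9*x^2*cos(6*t)/5:
  f_t(t,x)  = 54*x^2*sin(6*t)/5
  f_x(t,x)  = -18*x*cos(6*t)/5
  f_xx(t,x) = -18*cos(6*t)/5
Assemble drift = f_t + (1/2) f_xx = 54*x^2*sin(6*t)/5 - 9*cos(6*t)/5 and diffusion = f_x = -18*x*cos(6*t)/5. Substituting x = B_t:
  d(-9*B_t^2*cos(6*t)/5) = (54*B_t^2*sin(6*t)/5 - 9*cos(6*t)/5) dt + (-18*B_t*cos(6*t)/5) dB_t.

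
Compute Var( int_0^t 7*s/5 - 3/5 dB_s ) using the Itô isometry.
Var = t*(49*t^2 - 63*t + 27)/75

The Itô integral of a deterministic integrand f(s) has mean 0 because each increment f(s) * (B_{s+ds} - B_s) has mean 0. By the Itô isometry:
  Var( int_0^t f(s) dB_s ) = E[ (int_0^t f(s) dB_s)^2 ] = int_0^t f(s)^2 ds.
Here f(s) = 7*s/5 - 3/5, so f(s)^2 = (7*s - 3)^2/25. Integrate:
  int_0^t ((7*s - 3)^2/25) ds = t*(49*t^2 - 63*t + 27)/75.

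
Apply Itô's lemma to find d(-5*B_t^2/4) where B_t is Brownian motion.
d(-5*B_t^2/4) = (-5/4) dt + (-5*B_t/2) dB_t

Itô's formula for f(B_t) gives d f(B_t) = f'(B_t) dB_t + (1/2) f''(B_t) dt. Compute derivatives of f(x) = -5*x^2/4:
  f'(x)  = -5*x/2
  f''(x) = -5/2
Substitute x = B_t and multiply the f'' term by 1/2:
  drift     = (1/2) * (-5/2) evaluated at B_t = -5/4
  diffusion = (-5*x/2) evaluated at B_t = -5*B_t/2
Therefore d(-5*B_t^2/4) = (-5/4) dt + (-5*B_t/2) dB_t.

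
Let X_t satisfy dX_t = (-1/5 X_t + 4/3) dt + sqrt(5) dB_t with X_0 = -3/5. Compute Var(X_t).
Var(X_t) = 25/2 - 25*exp(-2*t/5)/2

The variance V(t) = Var(X_t) satisfies V'(t) = 2 a V(t) + c^2 with V(0) = 0 (drift coefficient is linear in X, diffusion is constant). With a = -1/5, c = sqrt(5), the solution is
  V(t) = (c^2 / (2 a)) * (exp(2 a t) - 1)
       = (sqrt(5)^2 / (2*(-1/5))) * (exp((-2/5) t) - 1)
       = 25/2 - 25*exp(-2*t/5)/2.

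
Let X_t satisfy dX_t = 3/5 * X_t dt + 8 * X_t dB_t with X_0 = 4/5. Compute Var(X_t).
Var(X_t) = 16*(exp(64*t) - 1)*exp(6*t/5)/25

For GBM dX = mu X dt + sigma X dB with X_0 = x_0, apply Itô to Y = log X: dY = (mu - sigma^2/2) dt + sigma dB, so Y_t = log(x_0) + (mu - sigma^2/2) t + sigma B_t and hence X_t = x_0 * exp((mu - sigma^2/2) t + sigma B_t).
With mu = 3/5, sigma = 8, x_0 = 4/5, this gives:
  X_t = 4/5 * exp((-157/5) * t + (8) * B_t).
Since sigma*B_t ~ Normal(0, sigma^2 t), E[exp(sigma*B_t)] = exp(sigma^2 t / 2); so E[X_t] = x_0 * exp((mu - sigma^2/2) t) * exp(sigma^2 t / 2) = x_0 * exp(mu t) = 4*exp(3*t/5)/5.
Var(X_t) = E[X_t^2] - (E[X_t])^2 = x_0^2 * exp(2 mu t) * (exp(sigma^2 t) - 1) = 16*(exp(64*t) - 1)*exp(6*t/5)/25.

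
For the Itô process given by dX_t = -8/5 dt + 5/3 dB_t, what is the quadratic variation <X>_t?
<X>_t = 25*t/9

For an Itô process dX_t = a(t) dt + b(t) dB_t, the quadratic variation is <X>_t = int_0^t b(s)^2 ds (the drift term does not contribute). Here b(s) = 5/3, so
  b(s)^2 = 25/9.
Integrating from 0 to t:
  <X>_t = int_0^t (25/9) ds = 25*t/9.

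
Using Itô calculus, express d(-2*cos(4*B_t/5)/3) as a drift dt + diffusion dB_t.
d(-2*cos(4*B_t/5)/3) = (16*cos(4*B_t/5)/75) dt + (8*sin(4*B_t/5)/15) dB_t

Itô's formula for f(B_t) gives d f(B_t) = f'(B_t) dB_t + (1/2) f''(B_t) dt. Compute derivatives of f(x) = -2*cos(4*x/5)/3:
  f'(x)  = 8*sin(4*x/5)/15
  f''(x) = 32*cos(4*x/5)/75
Substitute x = B_t and multiply the f'' term by 1/2:
  drift     = (1/2) * (32*cos(4*x/5)/75) evaluated at B_t = 16*cos(4*B_t/5)/75
  diffusion = (8*sin(4*x/5)/15) evaluated at B_t = 8*sin(4*B_t/5)/15
Therefore d(-2*cos(4*B_t/5)/3) = (16*cos(4*B_t/5)/75) dt + (8*sin(4*B_t/5)/15) dB_t.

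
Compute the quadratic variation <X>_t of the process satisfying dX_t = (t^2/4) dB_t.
<X>_t = t^5/80

For an Itô process dX_t = a(t) dt + b(t) dB_t, the quadratic variation is <X>_t = int_0^t b(s)^2 ds (the drift term does not contribute). Here b(s) = s^2/4, so
  b(s)^2 = s^4/16.
Integrating from 0 to t:
  <X>_t = int_0^t (s^4/16) ds = t^5/80.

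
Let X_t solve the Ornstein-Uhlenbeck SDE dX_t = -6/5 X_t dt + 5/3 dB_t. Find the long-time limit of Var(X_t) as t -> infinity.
lim Var(X_t) = 125/108

The OU SDE dX = -theta X dt + sigma dB admits the integrating factor exp(theta t): d(exp(theta t) X_t) = sigma exp(theta t) dB_t. Integrating from 0 to t gives X_t = x_0 * exp(-theta t) + sigma * int_0^t exp(-theta (t-s)) dB_s for any initial x_0. The Itô integral has variance (by the Itô isometry) sigma^2 * int_0^t exp(-2 theta (t - s)) ds = sigma^2 * (1 - exp(-2 theta t)) / (2 theta), independent of x_0.
With theta = 6/5, sigma = 5/3:
  Var(X_t) = (5/3)^2 * (1 - exp(-2*6/5 t)) / (2 * 6/5) = 125/108 - 125*exp(-12*t/5)/108.
As t -> infinity, exp(-2*6/5 t) -> 0, so the stationary variance is sigma^2 / (2 theta) = 125/108.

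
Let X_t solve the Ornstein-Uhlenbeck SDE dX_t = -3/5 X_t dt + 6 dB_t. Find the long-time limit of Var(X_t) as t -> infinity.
lim Var(X_t) = 30

The OU SDE dX = -theta X dt + sigma dB admits the integrating factor exp(theta t): d(exp(theta t) X_t) = sigma exp(theta t) dB_t. Integrating from 0 to t gives X_t = x_0 * exp(-theta t) + sigma * int_0^t exp(-theta (t-s)) dB_s for any initial x_0. The Itô integral has variance (by the Itô isometry) sigma^2 * int_0^t exp(-2 theta (t - s)) ds = sigma^2 * (1 - exp(-2 theta t)) / (2 theta), independent of x_0.
With theta = 3/5, sigma = 6:
  Var(X_t) = (6)^2 * (1 - exp(-2*3/5 t)) / (2 * 3/5) = 30 - 30*exp(-6*t/5).
As t -> infinity, exp(-2*3/5 t) -> 0, so the stationary variance is sigma^2 / (2 theta) = 30.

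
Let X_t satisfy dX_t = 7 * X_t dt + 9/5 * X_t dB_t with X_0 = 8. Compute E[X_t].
E[X_t] = 8*exp(7*t)

For GBM dX = mu X dt + sigma X dB with X_0 = x_0, apply Itô to Y = log X: dY = (mu - sigma^2/2) dt + sigma dB, so Y_t = log(x_0) + (mu - sigma^2/2) t + sigma B_t and hence X_t = x_0 * exp((mu - sigma^2/2) t + sigma B_t).
With mu = 7, sigma = 9/5, x_0 = 8, this gives:
  X_t = 8 * exp((269/50) * t + (9/5) * B_t).
Since sigma*B_t ~ Normal(0, sigma^2 t), E[exp(sigma*B_t)] = exp(sigma^2 t / 2); so E[X_t] = x_0 * exp((mu - sigma^2/2) t) * exp(sigma^2 t / 2) = x_0 * exp(mu t) = 8*exp(7*t).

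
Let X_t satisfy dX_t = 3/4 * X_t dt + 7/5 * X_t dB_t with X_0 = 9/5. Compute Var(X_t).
Var(X_t) = 81*(exp(49*t/25) - 1)*exp(3*t/2)/25

For GBM dX = mu X dt + sigma X dB with X_0 = x_0, apply Itô to Y = log X: dY = (mu - sigma^2/2) dt + sigma dB, so Y_t = log(x_0) + (mu - sigma^2/2) t + sigma B_t and hence X_t = x_0 * exp((mu - sigma^2/2) t + sigma B_t).
With mu = 3/4, sigma = 7/5, x_0 = 9/5, this gives:
  X_t = 9/5 * exp((-23/100) * t + (7/5) * B_t).
Since sigma*B_t ~ Normal(0, sigma^2 t), E[exp(sigma*B_t)] = exp(sigma^2 t / 2); so E[X_t] = x_0 * exp((mu - sigma^2/2) t) * exp(sigma^2 t / 2) = x_0 * exp(mu t) = 9*exp(3*t/4)/5.
Var(X_t) = E[X_t^2] - (E[X_t])^2 = x_0^2 * exp(2 mu t) * (exp(sigma^2 t) - 1) = 81*(exp(49*t/25) - 1)*exp(3*t/2)/25.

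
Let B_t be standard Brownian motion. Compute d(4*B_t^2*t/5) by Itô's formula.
d(4*B_t^2*t/5) = (4*B_t^2/5 + 4*t/5) dt + (8*B_t*t/5) dB_t

Itô's formula for f(t, x): d f(t, B_t) = (f_t + (1/2) f_xx) dt + f_x dB_t. Compute partials of f(t, x) = 4*t*x^2/5:
  f_t(t,x)  = 4*x^2/5
  f_x(t,x)  = 8*t*x/5
  f_xx(t,x) = 8*t/5
Assemble drift = f_t + (1/2) f_xx = 4*t/5 + 4*x^2/5 and diffusion = f_x = 8*t*x/5. Substituting x = B_t:
  d(4*B_t^2*t/5) = (4*B_t^2/5 + 4*t/5) dt + (8*B_t*t/5) dB_t.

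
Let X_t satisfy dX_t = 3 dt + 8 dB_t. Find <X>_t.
<X>_t = 64*t

For an Itô process dX_t = a(t) dt + b(t) dB_t, the quadratic variation is <X>_t = int_0^t b(s)^2 ds (the drift term does not contribute). Here b(s) = 8, so
  b(s)^2 = 64.
Integrating from 0 to t:
  <X>_t = int_0^t (64) ds = 64*t.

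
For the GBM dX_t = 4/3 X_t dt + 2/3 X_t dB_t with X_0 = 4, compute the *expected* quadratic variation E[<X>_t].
E[<X>_t] = 16*exp(28*t/9)/7 - 16/7

<X>_t = int_0^t ((2/3) * X_s)^2 ds. Taking expectation inside the integral: E[<X>_t] = (2/3)^2 * int_0^t E[X_s^2] ds. For GBM, E[X_s^2] = x_0^2 * exp((2 mu + sigma^2) s). Integrating:
  E[<X>_t] = (2/3)^2 * 4^2 * (exp((2*(4/3) + (2/3)^2) t) - 1) / (2*(4/3) + (2/3)^2)
           = (2/3)^2 * 4^2 * (exp((28/9) t) - 1) / (28/9) = 16*exp(28*t/9)/7 - 16/7.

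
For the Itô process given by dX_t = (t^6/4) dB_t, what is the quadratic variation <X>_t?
<X>_t = t^13/208

For an Itô process dX_t = a(t) dt + b(t) dB_t, the quadratic variation is <X>_t = int_0^t b(s)^2 ds (the drift term does not contribute). Here b(s) = s^6/4, so
  b(s)^2 = s^12/16.
Integrating from 0 to t:
  <X>_t = int_0^t (s^12/16) ds = t^13/208.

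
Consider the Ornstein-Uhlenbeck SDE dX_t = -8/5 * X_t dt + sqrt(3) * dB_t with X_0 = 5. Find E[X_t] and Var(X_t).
E[X_t] = 5*exp(-8*t/5); Var(X_t) = 15/16 - 15*exp(-16*t/5)/16

The OU SDE dX = -theta X dt + sigma dB admits the integrating factor exp(theta t): d(exp(theta t) X_t) = sigma exp(theta t) dB_t. Integrating from 0 to t:
  X_t = x_0 * exp(-theta t) + sigma * int_0^t exp(-theta (t-s)) dB_s.
The Itô integral has mean 0 and (by the Itô isometry) variance sigma^2 * int_0^t exp(-2 theta (t - s)) ds = sigma^2 * (1 - exp(-2 theta t)) / (2 theta).
With theta = 8/5, sigma = sqrt(3), x_0 = 5:
  E[X_t] = 5 * exp(-8/5 t) = 5*exp(-8*t/5)
  Var(X_t) = (sqrt(3))^2 * (1 - exp(-2*8/5 t)) / (2 * 8/5) = 15/16 - 15*exp(-16*t/5)/16.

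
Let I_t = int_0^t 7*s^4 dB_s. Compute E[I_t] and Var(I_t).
E[I_t] = 0; Var(I_t) = 49*t^9/9

The Itô integral of a deterministic integrand f(s) has mean 0 because each increment f(s) * (B_{s+ds} - B_s) has mean 0. By the Itô isometry:
  Var( int_0^t f(s) dB_s ) = E[ (int_0^t f(s) dB_s)^2 ] = int_0^t f(s)^2 ds.
Here f(s) = 7*s^4, so f(s)^2 = 49*s^8. Integrate:
  int_0^t (49*s^8) ds = 49*t^9/9.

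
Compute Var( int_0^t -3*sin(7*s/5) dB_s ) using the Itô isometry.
Var = 9*t/2 - 45*sin(14*t/5)/28

The Itô integral of a deterministic integrand f(s) has mean 0 because each increment f(s) * (B_{s+ds} - B_s) has mean 0. By the Itô isometry:
  Var( int_0^t f(s) dB_s ) = E[ (int_0^t f(s) dB_s)^2 ] = int_0^t f(s)^2 ds.
Here f(s) = -3*sin(7*s/5), so f(s)^2 = 9*sin(7*s/5)^2. Integrate:
  int_0^t (9*sin(7*s/5)^2) ds = 9*t/2 - 45*sin(14*t/5)/28.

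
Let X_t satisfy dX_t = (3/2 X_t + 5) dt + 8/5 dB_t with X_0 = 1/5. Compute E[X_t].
E[X_t] = 53*exp(3*t/2)/15 - 10/3

Taking expectations and using E[dB_t] = 0, the mean m(t) = E[X_t] satisfies the ODE m'(t) = a m(t) + b with m(0) = x_0. With a = 3/2, b = 5, x_0 = 1/5, the solution is
  m(t) = x_0 * exp(a t) + (b/a) * (exp(a t) - 1)
       = (1/5) * exp((3/2) t) + (5/(3/2)) * (exp((3/2) t) - 1)
       = 53*exp(3*t/2)/15 - 10/3.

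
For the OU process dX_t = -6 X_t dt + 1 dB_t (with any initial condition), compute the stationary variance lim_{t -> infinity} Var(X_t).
lim Var(X_t) = 1/12

The OU SDE dX = -theta X dt + sigma dB admits the integrating factor exp(theta t): d(exp(theta t) X_t) = sigma exp(theta t) dB_t. Integrating from 0 to t gives X_t = x_0 * exp(-theta t) + sigma * int_0^t exp(-theta (t-s)) dB_s for any initial x_0. The Itô integral has variance (by the Itô isometry) sigma^2 * int_0^t exp(-2 theta (t - s)) ds = sigma^2 * (1 - exp(-2 theta t)) / (2 theta), independent of x_0.
With theta = 6, sigma = 1:
  Var(X_t) = (1)^2 * (1 - exp(-2*6 t)) / (2 * 6) = 1/12 - exp(-12*t)/12.
As t -> infinity, exp(-2*6 t) -> 0, so the stationary variance is sigma^2 / (2 theta) = 1/12.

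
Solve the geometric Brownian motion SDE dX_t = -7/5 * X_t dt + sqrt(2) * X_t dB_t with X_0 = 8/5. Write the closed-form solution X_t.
X_t = 8/5 * exp((-12/5) * t + (sqrt(2)) * B_t)

For GBM dX = mu X dt + sigma X dB with X_0 = x_0, apply Itô to Y = log X: dY = (mu - sigma^2/2) dt + sigma dB, so Y_t = log(x_0) + (mu - sigma^2/2) t + sigma B_t and hence X_t = x_0 * exp((mu - sigma^2/2) t + sigma B_t).
With mu = -7/5, sigma = sqrt(2), x_0 = 8/5, this gives:
  X_t = 8/5 * exp((-12/5) * t + (sqrt(2)) * B_t).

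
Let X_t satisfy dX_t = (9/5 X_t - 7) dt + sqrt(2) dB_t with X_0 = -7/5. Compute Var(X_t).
Var(X_t) = 5*exp(18*t/5)/9 - 5/9

The variance V(t) = Var(X_t) satisfies V'(t) = 2 a V(t) + c^2 with V(0) = 0 (drift coefficient is linear in X, diffusion is constant). With a = 9/5, c = sqrt(2), the solution is
  V(t) = (c^2 / (2 a)) * (exp(2 a t) - 1)
       = (sqrt(2)^2 / (2*(9/5))) * (exp((18/5) t) - 1)
       = 5*exp(18*t/5)/9 - 5/9.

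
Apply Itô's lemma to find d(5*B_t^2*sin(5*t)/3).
d(5*B_t^2*sin(5*t)/3) = (25*B_t^2*cos(5*t)/3 + 5*sin(5*t)/3) dt + (10*B_t*sin(5*t)/3) dB_t

Itô's formula for f(t, x): d f(t, B_t) = (f_t + (1/2) f_xx) dt + f_x dB_t. Compute partials of f(t, x) = 5*x^2*sin(5*t)/3:
  f_t(t,x)  = 25*x^2*cos(5*t)/3
  f_x(t,x)  = 10*x*sin(5*t)/3
  f_xx(t,x) = 10*sin(5*t)/3
Assemble drift = f_t + (1/2) f_xx = 25*x^2*cos(5*t)/3 + 5*sin(5*t)/3 and diffusion = f_x = 10*x*sin(5*t)/3. Substituting x = B_t:
  d(5*B_t^2*sin(5*t)/3) = (25*B_t^2*cos(5*t)/3 + 5*sin(5*t)/3) dt + (10*B_t*sin(5*t)/3) dB_t.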